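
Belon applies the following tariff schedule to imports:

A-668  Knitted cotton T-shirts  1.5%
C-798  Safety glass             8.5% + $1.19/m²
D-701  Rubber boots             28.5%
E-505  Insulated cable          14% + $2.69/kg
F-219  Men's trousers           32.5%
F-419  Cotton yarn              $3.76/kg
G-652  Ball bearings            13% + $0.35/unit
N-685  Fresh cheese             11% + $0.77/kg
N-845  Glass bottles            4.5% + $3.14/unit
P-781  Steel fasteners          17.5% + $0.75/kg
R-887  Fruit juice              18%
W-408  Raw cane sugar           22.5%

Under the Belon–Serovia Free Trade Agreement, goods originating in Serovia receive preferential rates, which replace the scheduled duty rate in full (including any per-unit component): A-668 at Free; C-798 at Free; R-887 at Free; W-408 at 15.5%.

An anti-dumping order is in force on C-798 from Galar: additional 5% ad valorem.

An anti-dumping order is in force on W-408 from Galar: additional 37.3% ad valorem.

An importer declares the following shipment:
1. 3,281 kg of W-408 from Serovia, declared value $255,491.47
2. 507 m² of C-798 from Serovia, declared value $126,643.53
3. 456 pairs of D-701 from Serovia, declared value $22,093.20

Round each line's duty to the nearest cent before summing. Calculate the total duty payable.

Line 1 (W-408, Serovia, 3,281 kg, $255,491.47):
Base rate for W-408 is 22.5%.
Origin Serovia qualifies under the Belon–Serovia agreement and W-408 is covered: preferential rate 15.5% applies instead.
The additional-duty order on W-408 targets Galar, not Serovia; it does not apply.
Duty = $255,491.47 × 15.5% = $39,601.18.
Line 2 (C-798, Serovia, 507 m², $126,643.53):
Base rate for C-798 is 8.5% + $1.19/m².
Origin Serovia qualifies under the Belon–Serovia agreement and C-798 is covered: preferential rate Free applies instead.
The additional-duty order on C-798 targets Galar, not Serovia; it does not apply.
Duty = $126,643.53 × 0% = $0.00.
Line 3 (D-701, Serovia, 456 pairs, $22,093.20):
Base rate for D-701 is 28.5%.
Origin Serovia is the FTA partner but D-701 is not on the preference list; base rate stands.
Duty = $22,093.20 × 28.5% = $6,296.56.
Total = $39,601.18 + $0.00 + $6,296.56 = $45,897.74.

$45,897.74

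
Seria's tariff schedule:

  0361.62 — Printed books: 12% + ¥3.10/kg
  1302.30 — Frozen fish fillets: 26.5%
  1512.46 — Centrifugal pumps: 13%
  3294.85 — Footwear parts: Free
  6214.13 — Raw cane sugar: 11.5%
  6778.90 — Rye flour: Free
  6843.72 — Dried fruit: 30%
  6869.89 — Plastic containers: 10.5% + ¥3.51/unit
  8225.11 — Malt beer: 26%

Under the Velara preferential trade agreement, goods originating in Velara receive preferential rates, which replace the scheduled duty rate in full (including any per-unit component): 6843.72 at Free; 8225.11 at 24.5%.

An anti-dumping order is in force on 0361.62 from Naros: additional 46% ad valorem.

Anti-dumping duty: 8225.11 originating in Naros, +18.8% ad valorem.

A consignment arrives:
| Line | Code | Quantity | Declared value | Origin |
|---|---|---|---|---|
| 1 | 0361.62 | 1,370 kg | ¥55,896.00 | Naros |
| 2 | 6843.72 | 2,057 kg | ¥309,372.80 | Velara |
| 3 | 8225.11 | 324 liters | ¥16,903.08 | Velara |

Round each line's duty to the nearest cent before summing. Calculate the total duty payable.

Line 1 (0361.62, Naros, 1,370 kg, ¥55,896.00):
Base rate for 0361.62 is 12% + ¥3.10/kg.
Additional duty on 0361.62 from Naros: +46%. Applied ad valorem rate: 12% + 46% = 58%.
Duty = ¥55,896.00 × 58% + 1,370 × ¥3.10 = ¥36,666.68.
Line 2 (6843.72, Velara, 2,057 kg, ¥309,372.80):
Base rate for 6843.72 is 30%.
Origin Velara qualifies under the Seria–Velara agreement and 6843.72 is covered: preferential rate Free applies instead.
Duty = ¥309,372.80 × 0% = ¥0.00.
Line 3 (8225.11, Velara, 324 liters, ¥16,903.08):
Base rate for 8225.11 is 26%.
Origin Velara qualifies under the Seria–Velara agreement and 8225.11 is covered: preferential rate 24.5% applies instead.
The additional-duty order on 8225.11 targets Naros, not Velara; it does not apply.
Duty = ¥16,903.08 × 24.5% = ¥4,141.25.
Total = ¥36,666.68 + ¥0.00 + ¥4,141.25 = ¥40,807.93.

¥40,807.93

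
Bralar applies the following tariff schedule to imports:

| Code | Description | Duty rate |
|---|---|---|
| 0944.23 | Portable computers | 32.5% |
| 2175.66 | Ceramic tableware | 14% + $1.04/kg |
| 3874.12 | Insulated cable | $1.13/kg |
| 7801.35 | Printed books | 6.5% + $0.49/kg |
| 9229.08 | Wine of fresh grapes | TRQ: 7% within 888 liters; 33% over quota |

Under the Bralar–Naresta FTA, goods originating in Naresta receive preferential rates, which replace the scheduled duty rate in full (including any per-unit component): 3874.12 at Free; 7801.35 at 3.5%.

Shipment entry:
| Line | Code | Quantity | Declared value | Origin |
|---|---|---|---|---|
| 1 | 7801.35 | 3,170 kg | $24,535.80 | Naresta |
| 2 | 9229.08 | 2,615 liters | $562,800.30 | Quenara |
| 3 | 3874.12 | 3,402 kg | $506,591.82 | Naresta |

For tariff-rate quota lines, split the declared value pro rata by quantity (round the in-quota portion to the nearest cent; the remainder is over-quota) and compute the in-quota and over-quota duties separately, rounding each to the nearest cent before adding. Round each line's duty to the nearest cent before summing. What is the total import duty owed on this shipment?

Line 1 (7801.35, Naresta, 3,170 kg, $24,535.80):
Base rate for 7801.35 is 6.5% + $0.49/kg.
Origin Naresta qualifies under the Bralar–Naresta agreement and 7801.35 is covered: preferential rate 3.5% applies instead.
Duty = $24,535.80 × 3.5% = $858.75.
Line 2 (9229.08, Quenara, 2,615 liters, $562,800.30):
Code 9229.08 is under a tariff-rate quota (threshold 888 liters). In-quota: 888 liters at 7%; over-quota: 1,727 liters at 33%.
Pro-rata value split: in-quota = $562,800.30 × 888/2,615 = $191,115.36; over-quota = $562,800.30 − $191,115.36 = $371,684.94.
In-quota duty = $191,115.36 × 7% = $13,378.08. Over-quota duty = $371,684.94 × 33% = $122,656.03.
Line duty = $13,378.08 + $122,656.03 = $136,034.11.
Line 3 (3874.12, Naresta, 3,402 kg, $506,591.82):
Base rate for 3874.12 is $1.13/kg.
Origin Naresta qualifies under the Bralar–Naresta agreement and 3874.12 is covered: preferential rate Free applies instead.
Duty = $506,591.82 × 0% = $0.00.
Total = $858.75 + $136,034.11 + $0.00 = $136,892.86.

$136,892.86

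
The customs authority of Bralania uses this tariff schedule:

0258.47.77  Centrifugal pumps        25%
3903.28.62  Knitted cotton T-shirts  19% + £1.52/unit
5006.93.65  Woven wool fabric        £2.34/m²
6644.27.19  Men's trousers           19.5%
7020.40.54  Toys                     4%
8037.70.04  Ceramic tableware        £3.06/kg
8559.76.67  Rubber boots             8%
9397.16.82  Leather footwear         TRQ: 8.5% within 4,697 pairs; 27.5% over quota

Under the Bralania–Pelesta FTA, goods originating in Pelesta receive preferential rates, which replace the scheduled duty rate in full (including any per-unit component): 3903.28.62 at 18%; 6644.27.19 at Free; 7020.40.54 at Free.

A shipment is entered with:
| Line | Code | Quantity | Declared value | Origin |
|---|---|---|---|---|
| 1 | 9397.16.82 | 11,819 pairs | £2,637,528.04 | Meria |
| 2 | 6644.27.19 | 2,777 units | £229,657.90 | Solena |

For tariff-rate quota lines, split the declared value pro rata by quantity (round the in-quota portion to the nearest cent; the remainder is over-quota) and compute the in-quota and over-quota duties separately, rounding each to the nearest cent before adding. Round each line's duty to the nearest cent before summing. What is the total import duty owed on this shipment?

£570,948.82

Line 1 (9397.16.82, Meria, 11,819 pairs, £2,637,528.04):
Code 9397.16.82 is under a tariff-rate quota (threshold 4,697 pairs). In-quota: 4,697 pairs at 8.5%; over-quota: 7,122 pairs at 27.5%.
Pro-rata value split: in-quota = £2,637,528.04 × 4,697/11,819 = £1,048,182.52; over-quota = £2,637,528.04 − £1,048,182.52 = £1,589,345.52.
In-quota duty = £1,048,182.52 × 8.5% = £89,095.51. Over-quota duty = £1,589,345.52 × 27.5% = £437,070.02.
Line duty = £89,095.51 + £437,070.02 = £526,165.53.
Line 2 (6644.27.19, Solena, 2,777 units, £229,657.90):
Base rate for 6644.27.19 is 19.5%.
6644.27.19 has an FTA preferential rate, but origin Solena is not Pelesta; base rate stands.
Duty = £229,657.90 × 19.5% = £44,783.29.
Total = £526,165.53 + £44,783.29 = £570,948.82.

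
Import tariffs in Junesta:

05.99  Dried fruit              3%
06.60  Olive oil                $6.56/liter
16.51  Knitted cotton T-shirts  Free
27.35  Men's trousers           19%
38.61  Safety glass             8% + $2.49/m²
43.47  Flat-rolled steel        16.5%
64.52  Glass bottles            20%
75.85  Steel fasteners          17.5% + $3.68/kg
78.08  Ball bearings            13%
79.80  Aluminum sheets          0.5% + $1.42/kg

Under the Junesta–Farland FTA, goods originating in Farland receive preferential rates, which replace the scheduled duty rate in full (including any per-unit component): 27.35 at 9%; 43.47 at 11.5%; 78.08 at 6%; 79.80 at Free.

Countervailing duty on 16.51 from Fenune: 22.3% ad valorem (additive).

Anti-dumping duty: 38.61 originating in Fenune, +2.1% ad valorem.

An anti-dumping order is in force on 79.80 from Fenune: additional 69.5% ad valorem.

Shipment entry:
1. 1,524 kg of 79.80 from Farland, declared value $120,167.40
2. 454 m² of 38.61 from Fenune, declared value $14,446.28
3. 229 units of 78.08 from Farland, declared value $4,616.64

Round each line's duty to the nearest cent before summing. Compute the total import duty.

$2,866.53

Line 1 (79.80, Farland, 1,524 kg, $120,167.40):
Base rate for 79.80 is 0.5% + $1.42/kg.
Origin Farland qualifies under the Junesta–Farland agreement and 79.80 is covered: preferential rate Free applies instead.
The additional-duty order on 79.80 targets Fenune, not Farland; it does not apply.
Duty = $120,167.40 × 0% = $0.00.
Line 2 (38.61, Fenune, 454 m², $14,446.28):
Base rate for 38.61 is 8% + $2.49/m².
Additional duty on 38.61 from Fenune: +2.1%. Applied ad valorem rate: 8% + 2.1% = 10.1%.
Duty = $14,446.28 × 10.1% + 454 × $2.49 = $2,589.53.
Line 3 (78.08, Farland, 229 units, $4,616.64):
Base rate for 78.08 is 13%.
Origin Farland qualifies under the Junesta–Farland agreement and 78.08 is covered: preferential rate 6% applies instead.
Duty = $4,616.64 × 6% = $277.00.
Total = $0.00 + $2,589.53 + $277.00 = $2,866.53.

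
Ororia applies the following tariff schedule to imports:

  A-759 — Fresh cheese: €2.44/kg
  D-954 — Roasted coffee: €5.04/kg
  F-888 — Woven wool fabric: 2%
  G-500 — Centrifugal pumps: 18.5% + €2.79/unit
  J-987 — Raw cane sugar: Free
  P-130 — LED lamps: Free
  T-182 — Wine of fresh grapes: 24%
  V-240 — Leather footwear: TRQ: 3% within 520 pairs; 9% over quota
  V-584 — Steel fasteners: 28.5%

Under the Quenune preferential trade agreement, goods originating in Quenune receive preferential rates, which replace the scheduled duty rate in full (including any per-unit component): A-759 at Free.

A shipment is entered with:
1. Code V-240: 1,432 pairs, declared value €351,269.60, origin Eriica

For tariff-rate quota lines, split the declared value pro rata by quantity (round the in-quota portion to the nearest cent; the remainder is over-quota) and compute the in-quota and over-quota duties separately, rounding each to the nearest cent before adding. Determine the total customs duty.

Line 1 (V-240, Eriica, 1,432 pairs, €351,269.60):
Code V-240 is under a tariff-rate quota (threshold 520 pairs). In-quota: 520 pairs at 3%; over-quota: 912 pairs at 9%.
Pro-rata value split: in-quota = €351,269.60 × 520/1,432 = €127,556.00; over-quota = €351,269.60 − €127,556.00 = €223,713.60.
In-quota duty = €127,556.00 × 3% = €3,826.68. Over-quota duty = €223,713.60 × 9% = €20,134.22.
Line duty = €3,826.68 + €20,134.22 = €23,960.90.

€23,960.90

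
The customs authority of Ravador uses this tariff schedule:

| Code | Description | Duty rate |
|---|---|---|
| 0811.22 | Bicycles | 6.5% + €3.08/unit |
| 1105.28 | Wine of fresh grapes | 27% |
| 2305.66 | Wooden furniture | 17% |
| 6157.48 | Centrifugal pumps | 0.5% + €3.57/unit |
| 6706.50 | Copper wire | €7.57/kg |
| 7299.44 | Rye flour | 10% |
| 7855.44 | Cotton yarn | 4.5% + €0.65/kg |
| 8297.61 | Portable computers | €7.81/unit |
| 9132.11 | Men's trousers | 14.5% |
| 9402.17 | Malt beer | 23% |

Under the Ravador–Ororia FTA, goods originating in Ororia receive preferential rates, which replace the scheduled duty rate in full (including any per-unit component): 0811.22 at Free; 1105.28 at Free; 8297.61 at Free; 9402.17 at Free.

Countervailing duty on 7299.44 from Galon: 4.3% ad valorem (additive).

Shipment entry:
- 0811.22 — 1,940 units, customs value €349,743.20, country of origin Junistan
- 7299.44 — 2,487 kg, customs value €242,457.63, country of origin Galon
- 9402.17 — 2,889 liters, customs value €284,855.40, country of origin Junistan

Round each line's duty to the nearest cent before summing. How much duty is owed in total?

€128,896.69

Line 1 (0811.22, Junistan, 1,940 units, €349,743.20):
Base rate for 0811.22 is 6.5% + €3.08/unit.
0811.22 has an FTA preferential rate, but origin Junistan is not Ororia; base rate stands.
Duty = €349,743.20 × 6.5% + 1,940 × €3.08 = €28,708.51.
Line 2 (7299.44, Galon, 2,487 kg, €242,457.63):
Base rate for 7299.44 is 10%.
Additional duty on 7299.44 from Galon: +4.3%. Applied ad valorem rate: 10% + 4.3% = 14.3%.
Duty = €242,457.63 × 14.3% = €34,671.44.
Line 3 (9402.17, Junistan, 2,889 liters, €284,855.40):
Base rate for 9402.17 is 23%.
9402.17 has an FTA preferential rate, but origin Junistan is not Ororia; base rate stands.
Duty = €284,855.40 × 23% = €65,516.74.
Total = €28,708.51 + €34,671.44 + €65,516.74 = €128,896.69.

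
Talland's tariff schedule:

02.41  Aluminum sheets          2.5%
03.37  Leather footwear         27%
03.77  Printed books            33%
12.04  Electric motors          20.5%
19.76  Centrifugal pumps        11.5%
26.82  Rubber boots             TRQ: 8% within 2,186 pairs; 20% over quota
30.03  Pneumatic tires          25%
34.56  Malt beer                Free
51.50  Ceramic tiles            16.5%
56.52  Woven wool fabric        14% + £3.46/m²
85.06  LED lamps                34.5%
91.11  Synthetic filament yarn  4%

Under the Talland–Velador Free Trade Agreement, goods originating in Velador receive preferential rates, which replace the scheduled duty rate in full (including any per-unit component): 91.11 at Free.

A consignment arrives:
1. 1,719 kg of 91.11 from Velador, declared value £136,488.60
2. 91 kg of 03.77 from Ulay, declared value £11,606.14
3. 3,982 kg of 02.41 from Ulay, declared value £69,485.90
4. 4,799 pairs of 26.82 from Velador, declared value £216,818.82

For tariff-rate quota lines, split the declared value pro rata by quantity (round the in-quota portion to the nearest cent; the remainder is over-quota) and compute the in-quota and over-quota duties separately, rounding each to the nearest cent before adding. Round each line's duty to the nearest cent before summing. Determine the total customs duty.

Line 1 (91.11, Velador, 1,719 kg, £136,488.60):
Base rate for 91.11 is 4%.
Origin Velador qualifies under the Talland–Velador agreement and 91.11 is covered: preferential rate Free applies instead.
Duty = £136,488.60 × 0% = £0.00.
Line 2 (03.77, Ulay, 91 kg, £11,606.14):
Base rate for 03.77 is 33%.
Duty = £11,606.14 × 33% = £3,830.03.
Line 3 (02.41, Ulay, 3,982 kg, £69,485.90):
Base rate for 02.41 is 2.5%.
Duty = £69,485.90 × 2.5% = £1,737.15.
Line 4 (26.82, Velador, 4,799 pairs, £216,818.82):
Code 26.82 is under a tariff-rate quota (threshold 2,186 pairs). In-quota: 2,186 pairs at 8%; over-quota: 2,613 pairs at 20%.
Pro-rata value split: in-quota = £216,818.82 × 2,186/4,799 = £98,763.48; over-quota = £216,818.82 − £98,763.48 = £118,055.34.
In-quota duty = £98,763.48 × 8% = £7,901.08. Over-quota duty = £118,055.34 × 20% = £23,611.07.
Line duty = £7,901.08 + £23,611.07 = £31,512.15.
Total = £0.00 + £3,830.03 + £1,737.15 + £31,512.15 = £37,079.33.

£37,079.33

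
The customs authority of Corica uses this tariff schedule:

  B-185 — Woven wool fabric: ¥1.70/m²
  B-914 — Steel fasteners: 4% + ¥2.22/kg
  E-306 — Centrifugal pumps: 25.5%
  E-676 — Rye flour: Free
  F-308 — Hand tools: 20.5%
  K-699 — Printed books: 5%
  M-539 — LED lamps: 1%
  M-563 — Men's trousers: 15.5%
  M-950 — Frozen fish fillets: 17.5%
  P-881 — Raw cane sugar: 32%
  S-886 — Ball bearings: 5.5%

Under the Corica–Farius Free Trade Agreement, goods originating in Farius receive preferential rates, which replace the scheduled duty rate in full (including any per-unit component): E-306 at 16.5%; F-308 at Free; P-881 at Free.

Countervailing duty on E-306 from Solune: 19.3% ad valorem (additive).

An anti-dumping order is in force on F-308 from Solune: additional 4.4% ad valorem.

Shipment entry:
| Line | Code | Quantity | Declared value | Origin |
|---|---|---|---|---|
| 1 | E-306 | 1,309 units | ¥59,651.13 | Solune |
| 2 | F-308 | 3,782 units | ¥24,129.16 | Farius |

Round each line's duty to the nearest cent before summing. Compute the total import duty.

¥26,723.71

Line 1 (E-306, Solune, 1,309 units, ¥59,651.13):
Base rate for E-306 is 25.5%.
E-306 has an FTA preferential rate, but origin Solune is not Farius; base rate stands.
Additional duty on E-306 from Solune: +19.3%. Applied ad valorem rate: 25.5% + 19.3% = 44.8%.
Duty = ¥59,651.13 × 44.8% = ¥26,723.71.
Line 2 (F-308, Farius, 3,782 units, ¥24,129.16):
Base rate for F-308 is 20.5%.
Origin Farius qualifies under the Corica–Farius agreement and F-308 is covered: preferential rate Free applies instead.
The additional-duty order on F-308 targets Solune, not Farius; it does not apply.
Duty = ¥24,129.16 × 0% = ¥0.00.
Total = ¥26,723.71 + ¥0.00 = ¥26,723.71.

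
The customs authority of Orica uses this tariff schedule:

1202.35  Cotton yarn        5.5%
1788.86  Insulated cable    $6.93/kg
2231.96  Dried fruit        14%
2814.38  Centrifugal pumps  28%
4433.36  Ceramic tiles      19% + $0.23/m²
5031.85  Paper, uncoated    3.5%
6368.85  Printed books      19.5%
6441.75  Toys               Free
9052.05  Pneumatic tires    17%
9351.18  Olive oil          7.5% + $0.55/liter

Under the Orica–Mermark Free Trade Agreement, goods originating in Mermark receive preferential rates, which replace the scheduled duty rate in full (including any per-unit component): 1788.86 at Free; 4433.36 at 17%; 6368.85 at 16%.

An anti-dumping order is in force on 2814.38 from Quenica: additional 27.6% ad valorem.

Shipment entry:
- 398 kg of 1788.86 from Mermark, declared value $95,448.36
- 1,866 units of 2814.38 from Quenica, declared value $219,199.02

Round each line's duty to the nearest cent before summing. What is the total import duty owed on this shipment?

$121,874.66

Line 1 (1788.86, Mermark, 398 kg, $95,448.36):
Base rate for 1788.86 is $6.93/kg.
Origin Mermark qualifies under the Orica–Mermark agreement and 1788.86 is covered: preferential rate Free applies instead.
Duty = $95,448.36 × 0% = $0.00.
Line 2 (2814.38, Quenica, 1,866 units, $219,199.02):
Base rate for 2814.38 is 28%.
Additional duty on 2814.38 from Quenica: +27.6%. Applied ad valorem rate: 28% + 27.6% = 55.6%.
Duty = $219,199.02 × 55.6% = $121,874.66.
Total = $0.00 + $121,874.66 = $121,874.66.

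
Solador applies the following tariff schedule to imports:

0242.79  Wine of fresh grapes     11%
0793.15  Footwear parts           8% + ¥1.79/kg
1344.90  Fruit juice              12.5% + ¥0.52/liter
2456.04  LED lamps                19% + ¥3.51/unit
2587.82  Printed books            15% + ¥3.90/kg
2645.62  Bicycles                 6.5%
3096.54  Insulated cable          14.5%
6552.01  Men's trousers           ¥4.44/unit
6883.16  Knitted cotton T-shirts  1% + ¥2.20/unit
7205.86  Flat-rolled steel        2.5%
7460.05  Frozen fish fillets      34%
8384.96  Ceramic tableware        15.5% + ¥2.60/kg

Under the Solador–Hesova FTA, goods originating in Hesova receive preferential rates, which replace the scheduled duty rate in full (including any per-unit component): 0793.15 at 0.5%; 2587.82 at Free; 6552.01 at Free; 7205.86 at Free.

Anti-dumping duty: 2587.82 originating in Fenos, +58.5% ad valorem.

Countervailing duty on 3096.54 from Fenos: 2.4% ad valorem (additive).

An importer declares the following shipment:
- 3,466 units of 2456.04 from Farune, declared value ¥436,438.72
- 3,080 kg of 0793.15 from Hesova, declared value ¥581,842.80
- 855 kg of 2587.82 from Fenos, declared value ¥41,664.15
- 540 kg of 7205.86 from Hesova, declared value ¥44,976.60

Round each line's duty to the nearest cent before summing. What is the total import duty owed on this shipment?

Line 1 (2456.04, Farune, 3,466 units, ¥436,438.72):
Base rate for 2456.04 is 19% + ¥3.51/unit.
Duty = ¥436,438.72 × 19% + 3,466 × ¥3.51 = ¥95,089.02.
Line 2 (0793.15, Hesova, 3,080 kg, ¥581,842.80):
Base rate for 0793.15 is 8% + ¥1.79/kg.
Origin Hesova qualifies under the Solador–Hesova agreement and 0793.15 is covered: preferential rate 0.5% applies instead.
Duty = ¥581,842.80 × 0.5% = ¥2,909.21.
Line 3 (2587.82, Fenos, 855 kg, ¥41,664.15):
Base rate for 2587.82 is 15% + ¥3.90/kg.
2587.82 has an FTA preferential rate, but origin Fenos is not Hesova; base rate stands.
Additional duty on 2587.82 from Fenos: +58.5%. Applied ad valorem rate: 15% + 58.5% = 73.5%.
Duty = ¥41,664.15 × 73.5% + 855 × ¥3.90 = ¥33,957.65.
Line 4 (7205.86, Hesova, 540 kg, ¥44,976.60):
Base rate for 7205.86 is 2.5%.
Origin Hesova qualifies under the Solador–Hesova agreement and 7205.86 is covered: preferential rate Free applies instead.
Duty = ¥44,976.60 × 0% = ¥0.00.
Total = ¥95,089.02 + ¥2,909.21 + ¥33,957.65 + ¥0.00 = ¥131,955.88.

¥131,955.88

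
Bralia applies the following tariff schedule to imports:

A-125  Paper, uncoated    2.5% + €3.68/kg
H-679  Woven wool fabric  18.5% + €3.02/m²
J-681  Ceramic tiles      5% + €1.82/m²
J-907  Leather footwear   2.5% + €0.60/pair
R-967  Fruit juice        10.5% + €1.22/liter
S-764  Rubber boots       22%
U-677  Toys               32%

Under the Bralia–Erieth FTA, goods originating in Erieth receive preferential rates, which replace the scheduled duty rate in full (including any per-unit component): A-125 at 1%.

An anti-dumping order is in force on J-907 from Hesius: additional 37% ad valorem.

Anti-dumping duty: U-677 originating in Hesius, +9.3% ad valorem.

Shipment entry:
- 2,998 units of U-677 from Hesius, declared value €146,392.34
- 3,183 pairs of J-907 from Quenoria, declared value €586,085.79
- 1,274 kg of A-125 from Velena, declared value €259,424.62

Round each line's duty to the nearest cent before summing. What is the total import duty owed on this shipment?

Line 1 (U-677, Hesius, 2,998 units, €146,392.34):
Base rate for U-677 is 32%.
Additional duty on U-677 from Hesius: +9.3%. Applied ad valorem rate: 32% + 9.3% = 41.3%.
Duty = €146,392.34 × 41.3% = €60,460.04.
Line 2 (J-907, Quenoria, 3,183 pairs, €586,085.79):
Base rate for J-907 is 2.5% + €0.60/pair.
The additional-duty order on J-907 targets Hesius, not Quenoria; it does not apply.
Duty = €586,085.79 × 2.5% + 3,183 × €0.60 = €16,561.94.
Line 3 (A-125, Velena, 1,274 kg, €259,424.62):
Base rate for A-125 is 2.5% + €3.68/kg.
A-125 has an FTA preferential rate, but origin Velena is not Erieth; base rate stands.
Duty = €259,424.62 × 2.5% + 1,274 × €3.68 = €11,173.94.
Total = €60,460.04 + €16,561.94 + €11,173.94 = €88,195.92.

€88,195.92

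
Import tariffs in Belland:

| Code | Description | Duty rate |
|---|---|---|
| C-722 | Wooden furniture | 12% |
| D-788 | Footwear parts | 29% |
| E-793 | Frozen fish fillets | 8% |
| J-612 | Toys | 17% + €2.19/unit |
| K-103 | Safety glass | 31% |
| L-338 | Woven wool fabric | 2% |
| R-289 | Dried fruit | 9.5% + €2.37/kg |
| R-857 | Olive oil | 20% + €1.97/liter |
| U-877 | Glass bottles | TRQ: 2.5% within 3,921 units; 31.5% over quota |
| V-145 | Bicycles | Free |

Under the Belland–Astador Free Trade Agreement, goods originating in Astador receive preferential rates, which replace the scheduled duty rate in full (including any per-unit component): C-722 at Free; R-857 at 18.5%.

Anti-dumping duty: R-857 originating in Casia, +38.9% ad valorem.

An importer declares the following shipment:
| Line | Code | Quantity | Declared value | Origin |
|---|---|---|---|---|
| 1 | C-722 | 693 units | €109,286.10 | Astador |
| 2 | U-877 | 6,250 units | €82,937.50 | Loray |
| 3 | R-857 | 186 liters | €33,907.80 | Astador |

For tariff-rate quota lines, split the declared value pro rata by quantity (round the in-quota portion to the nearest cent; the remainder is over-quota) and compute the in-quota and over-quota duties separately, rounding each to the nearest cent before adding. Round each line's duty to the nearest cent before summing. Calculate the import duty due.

Line 1 (C-722, Astador, 693 units, €109,286.10):
Base rate for C-722 is 12%.
Origin Astador qualifies under the Belland–Astador agreement and C-722 is covered: preferential rate Free applies instead.
Duty = €109,286.10 × 0% = €0.00.
Line 2 (U-877, Loray, 6,250 units, €82,937.50):
Code U-877 is under a tariff-rate quota (threshold 3,921 units). In-quota: 3,921 units at 2.5%; over-quota: 2,329 units at 31.5%.
Pro-rata value split: in-quota = €82,937.50 × 3,921/6,250 = €52,031.67; over-quota = €82,937.50 − €52,031.67 = €30,905.83.
In-quota duty = €52,031.67 × 2.5% = €1,300.79. Over-quota duty = €30,905.83 × 31.5% = €9,735.34.
Line duty = €1,300.79 + €9,735.34 = €11,036.13.
Line 3 (R-857, Astador, 186 liters, €33,907.80):
Base rate for R-857 is 20% + €1.97/liter.
Origin Astador qualifies under the Belland–Astador agreement and R-857 is covered: preferential rate 18.5% applies instead.
The additional-duty order on R-857 targets Casia, not Astador; it does not apply.
Duty = €33,907.80 × 18.5% = €6,272.94.
Total = €0.00 + €11,036.13 + €6,272.94 = €17,309.07.

€17,309.07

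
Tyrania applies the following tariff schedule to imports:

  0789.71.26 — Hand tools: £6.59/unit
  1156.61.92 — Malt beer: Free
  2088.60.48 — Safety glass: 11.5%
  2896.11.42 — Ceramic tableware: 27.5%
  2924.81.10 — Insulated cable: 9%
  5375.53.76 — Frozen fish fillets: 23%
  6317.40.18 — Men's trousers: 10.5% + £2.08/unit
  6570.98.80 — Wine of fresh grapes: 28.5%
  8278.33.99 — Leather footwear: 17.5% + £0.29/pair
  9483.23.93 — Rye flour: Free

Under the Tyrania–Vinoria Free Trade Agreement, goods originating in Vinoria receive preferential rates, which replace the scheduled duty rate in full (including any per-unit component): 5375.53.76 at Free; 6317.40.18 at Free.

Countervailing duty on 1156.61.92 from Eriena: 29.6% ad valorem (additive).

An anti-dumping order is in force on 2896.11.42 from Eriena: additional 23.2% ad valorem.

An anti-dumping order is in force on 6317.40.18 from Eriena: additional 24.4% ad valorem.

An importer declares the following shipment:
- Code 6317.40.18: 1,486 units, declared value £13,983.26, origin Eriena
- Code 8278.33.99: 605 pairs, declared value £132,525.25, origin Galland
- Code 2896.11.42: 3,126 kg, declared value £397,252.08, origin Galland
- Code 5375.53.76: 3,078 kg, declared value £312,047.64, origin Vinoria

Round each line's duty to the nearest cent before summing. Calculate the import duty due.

Line 1 (6317.40.18, Eriena, 1,486 units, £13,983.26):
Base rate for 6317.40.18 is 10.5% + £2.08/unit.
6317.40.18 has an FTA preferential rate, but origin Eriena is not Vinoria; base rate stands.
Additional duty on 6317.40.18 from Eriena: +24.4%. Applied ad valorem rate: 10.5% + 24.4% = 34.9%.
Duty = £13,983.26 × 34.9% + 1,486 × £2.08 = £7,971.04.
Line 2 (8278.33.99, Galland, 605 pairs, £132,525.25):
Base rate for 8278.33.99 is 17.5% + £0.29/pair.
Duty = £132,525.25 × 17.5% + 605 × £0.29 = £23,367.37.
Line 3 (2896.11.42, Galland, 3,126 kg, £397,252.08):
Base rate for 2896.11.42 is 27.5%.
The additional-duty order on 2896.11.42 targets Eriena, not Galland; it does not apply.
Duty = £397,252.08 × 27.5% = £109,244.32.
Line 4 (5375.53.76, Vinoria, 3,078 kg, £312,047.64):
Base rate for 5375.53.76 is 23%.
Origin Vinoria qualifies under the Tyrania–Vinoria agreement and 5375.53.76 is covered: preferential rate Free applies instead.
Duty = £312,047.64 × 0% = £0.00.
Total = £7,971.04 + £23,367.37 + £109,244.32 + £0.00 = £140,582.73.

£140,582.73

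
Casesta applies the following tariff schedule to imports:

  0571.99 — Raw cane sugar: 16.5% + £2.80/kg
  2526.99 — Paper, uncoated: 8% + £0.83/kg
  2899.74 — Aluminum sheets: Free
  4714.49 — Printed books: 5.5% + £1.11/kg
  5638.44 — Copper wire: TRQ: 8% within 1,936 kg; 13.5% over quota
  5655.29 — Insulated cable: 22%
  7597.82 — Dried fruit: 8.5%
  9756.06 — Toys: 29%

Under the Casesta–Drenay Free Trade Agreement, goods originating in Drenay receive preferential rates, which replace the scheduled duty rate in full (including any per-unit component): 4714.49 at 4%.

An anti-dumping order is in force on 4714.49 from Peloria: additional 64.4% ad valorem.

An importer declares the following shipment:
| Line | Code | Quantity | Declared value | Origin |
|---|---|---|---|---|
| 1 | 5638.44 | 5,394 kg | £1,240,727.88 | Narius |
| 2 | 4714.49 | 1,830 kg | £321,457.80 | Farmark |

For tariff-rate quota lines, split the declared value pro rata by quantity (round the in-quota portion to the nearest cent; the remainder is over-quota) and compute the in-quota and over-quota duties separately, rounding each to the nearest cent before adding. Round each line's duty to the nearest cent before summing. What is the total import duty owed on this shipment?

£162,717.22

Line 1 (5638.44, Narius, 5,394 kg, £1,240,727.88):
Code 5638.44 is under a tariff-rate quota (threshold 1,936 kg). In-quota: 1,936 kg at 8%; over-quota: 3,458 kg at 13.5%.
Pro-rata value split: in-quota = £1,240,727.88 × 1,936/5,394 = £445,318.72; over-quota = £1,240,727.88 − £445,318.72 = £795,409.16.
In-quota duty = £445,318.72 × 8% = £35,625.50. Over-quota duty = £795,409.16 × 13.5% = £107,380.24.
Line duty = £35,625.50 + £107,380.24 = £143,005.74.
Line 2 (4714.49, Farmark, 1,830 kg, £321,457.80):
Base rate for 4714.49 is 5.5% + £1.11/kg.
4714.49 has an FTA preferential rate, but origin Farmark is not Drenay; base rate stands.
The additional-duty order on 4714.49 targets Peloria, not Farmark; it does not apply.
Duty = £321,457.80 × 5.5% + 1,830 × £1.11 = £19,711.48.
Total = £143,005.74 + £19,711.48 = £162,717.22.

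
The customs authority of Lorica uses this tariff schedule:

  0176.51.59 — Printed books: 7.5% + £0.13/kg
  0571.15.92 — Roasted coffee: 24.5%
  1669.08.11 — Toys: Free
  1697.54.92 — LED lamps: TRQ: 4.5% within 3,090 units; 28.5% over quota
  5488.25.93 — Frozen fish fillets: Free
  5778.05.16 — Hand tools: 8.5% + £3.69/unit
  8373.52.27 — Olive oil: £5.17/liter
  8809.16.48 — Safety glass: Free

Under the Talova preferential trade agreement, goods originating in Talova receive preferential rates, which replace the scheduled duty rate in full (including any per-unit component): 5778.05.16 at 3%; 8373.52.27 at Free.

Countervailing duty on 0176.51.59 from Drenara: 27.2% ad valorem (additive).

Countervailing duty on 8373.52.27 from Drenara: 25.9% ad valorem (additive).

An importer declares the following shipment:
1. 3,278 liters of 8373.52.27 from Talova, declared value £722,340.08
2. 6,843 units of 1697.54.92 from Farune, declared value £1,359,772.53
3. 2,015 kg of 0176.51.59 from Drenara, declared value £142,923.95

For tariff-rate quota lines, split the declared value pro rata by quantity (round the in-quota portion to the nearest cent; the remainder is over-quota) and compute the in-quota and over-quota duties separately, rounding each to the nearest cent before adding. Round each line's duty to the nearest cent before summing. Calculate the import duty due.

Line 1 (8373.52.27, Talova, 3,278 liters, £722,340.08):
Base rate for 8373.52.27 is £5.17/liter.
Origin Talova qualifies under the Lorica–Talova agreement and 8373.52.27 is covered: preferential rate Free applies instead.
The additional-duty order on 8373.52.27 targets Drenara, not Talova; it does not apply.
Duty = £722,340.08 × 0% = £0.00.
Line 2 (1697.54.92, Farune, 6,843 units, £1,359,772.53):
Code 1697.54.92 is under a tariff-rate quota (threshold 3,090 units). In-quota: 3,090 units at 4.5%; over-quota: 3,753 units at 28.5%.
Pro-rata value split: in-quota = £1,359,772.53 × 3,090/6,843 = £614,013.90; over-quota = £1,359,772.53 − £614,013.90 = £745,758.63.
In-quota duty = £614,013.90 × 4.5% = £27,630.63. Over-quota duty = £745,758.63 × 28.5% = £212,541.21.
Line duty = £27,630.63 + £212,541.21 = £240,171.84.
Line 3 (0176.51.59, Drenara, 2,015 kg, £142,923.95):
Base rate for 0176.51.59 is 7.5% + £0.13/kg.
Additional duty on 0176.51.59 from Drenara: +27.2%. Applied ad valorem rate: 7.5% + 27.2% = 34.7%.
Duty = £142,923.95 × 34.7% + 2,015 × £0.13 = £49,856.56.
Total = £0.00 + £240,171.84 + £49,856.56 = £290,028.40.

£290,028.40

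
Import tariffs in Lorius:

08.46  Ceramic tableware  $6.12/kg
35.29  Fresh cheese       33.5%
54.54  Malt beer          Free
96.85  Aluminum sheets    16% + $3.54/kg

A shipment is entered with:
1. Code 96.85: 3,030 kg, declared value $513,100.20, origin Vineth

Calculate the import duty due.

Line 1 (96.85, Vineth, 3,030 kg, $513,100.20):
Base rate for 96.85 is 16% + $3.54/kg.
Duty = $513,100.20 × 16% + 3,030 × $3.54 = $92,822.23.

$92,822.23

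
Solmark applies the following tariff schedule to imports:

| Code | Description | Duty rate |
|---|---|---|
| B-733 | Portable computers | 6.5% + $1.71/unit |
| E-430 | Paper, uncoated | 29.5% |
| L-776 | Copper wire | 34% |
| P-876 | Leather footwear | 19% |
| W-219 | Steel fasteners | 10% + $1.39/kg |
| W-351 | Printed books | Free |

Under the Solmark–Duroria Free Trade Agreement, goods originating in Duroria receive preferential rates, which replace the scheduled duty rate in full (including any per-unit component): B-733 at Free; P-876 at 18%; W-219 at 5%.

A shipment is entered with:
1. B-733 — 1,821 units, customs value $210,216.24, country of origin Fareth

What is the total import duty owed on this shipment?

$16,777.97

Line 1 (B-733, Fareth, 1,821 units, $210,216.24):
Base rate for B-733 is 6.5% + $1.71/unit.
B-733 has an FTA preferential rate, but origin Fareth is not Duroria; base rate stands.
Duty = $210,216.24 × 6.5% + 1,821 × $1.71 = $16,777.97.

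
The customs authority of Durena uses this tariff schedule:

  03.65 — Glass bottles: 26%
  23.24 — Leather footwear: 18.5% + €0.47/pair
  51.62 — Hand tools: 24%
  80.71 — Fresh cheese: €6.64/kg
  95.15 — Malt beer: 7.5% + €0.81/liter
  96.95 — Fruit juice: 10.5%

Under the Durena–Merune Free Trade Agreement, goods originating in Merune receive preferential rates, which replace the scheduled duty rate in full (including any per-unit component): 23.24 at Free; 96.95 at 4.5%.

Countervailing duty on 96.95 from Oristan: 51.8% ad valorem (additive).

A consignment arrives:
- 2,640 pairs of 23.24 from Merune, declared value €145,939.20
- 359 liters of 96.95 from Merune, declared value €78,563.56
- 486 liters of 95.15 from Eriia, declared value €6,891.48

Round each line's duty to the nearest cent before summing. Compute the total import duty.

€4,445.88

Line 1 (23.24, Merune, 2,640 pairs, €145,939.20):
Base rate for 23.24 is 18.5% + €0.47/pair.
Origin Merune qualifies under the Durena–Merune agreement and 23.24 is covered: preferential rate Free applies instead.
Duty = €145,939.20 × 0% = €0.00.
Line 2 (96.95, Merune, 359 liters, €78,563.56):
Base rate for 96.95 is 10.5%.
Origin Merune qualifies under the Durena–Merune agreement and 96.95 is covered: preferential rate 4.5% applies instead.
The additional-duty order on 96.95 targets Oristan, not Merune; it does not apply.
Duty = €78,563.56 × 4.5% = €3,535.36.
Line 3 (95.15, Eriia, 486 liters, €6,891.48):
Base rate for 95.15 is 7.5% + €0.81/liter.
Duty = €6,891.48 × 7.5% + 486 × €0.81 = €910.52.
Total = €0.00 + €3,535.36 + €910.52 = €4,445.88.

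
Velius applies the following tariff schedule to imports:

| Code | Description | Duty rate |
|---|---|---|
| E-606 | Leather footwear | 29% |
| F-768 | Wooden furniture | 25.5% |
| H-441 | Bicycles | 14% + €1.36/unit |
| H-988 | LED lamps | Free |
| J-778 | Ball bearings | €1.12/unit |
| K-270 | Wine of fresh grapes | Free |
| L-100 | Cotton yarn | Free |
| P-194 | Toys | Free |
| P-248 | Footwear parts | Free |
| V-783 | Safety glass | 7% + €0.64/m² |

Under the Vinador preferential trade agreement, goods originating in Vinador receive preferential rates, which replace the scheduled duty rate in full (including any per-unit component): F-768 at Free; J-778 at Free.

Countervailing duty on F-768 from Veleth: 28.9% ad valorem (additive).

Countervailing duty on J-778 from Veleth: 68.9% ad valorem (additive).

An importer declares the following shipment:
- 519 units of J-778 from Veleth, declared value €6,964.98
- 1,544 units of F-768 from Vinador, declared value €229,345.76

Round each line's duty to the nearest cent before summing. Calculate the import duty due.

Line 1 (J-778, Veleth, 519 units, €6,964.98):
Base rate for J-778 is €1.12/unit.
J-778 has an FTA preferential rate, but origin Veleth is not Vinador; base rate stands.
Additional duty on J-778 from Veleth: +68.9% ad valorem. Applied ad valorem rate = 68.9%.
Duty = €6,964.98 × 68.9% + 519 × €1.12 = €5,380.15.
Line 2 (F-768, Vinador, 1,544 units, €229,345.76):
Base rate for F-768 is 25.5%.
Origin Vinador qualifies under the Velius–Vinador agreement and F-768 is covered: preferential rate Free applies instead.
The additional-duty order on F-768 targets Veleth, not Vinador; it does not apply.
Duty = €229,345.76 × 0% = €0.00.
Total = €5,380.15 + €0.00 = €5,380.15.

€5,380.15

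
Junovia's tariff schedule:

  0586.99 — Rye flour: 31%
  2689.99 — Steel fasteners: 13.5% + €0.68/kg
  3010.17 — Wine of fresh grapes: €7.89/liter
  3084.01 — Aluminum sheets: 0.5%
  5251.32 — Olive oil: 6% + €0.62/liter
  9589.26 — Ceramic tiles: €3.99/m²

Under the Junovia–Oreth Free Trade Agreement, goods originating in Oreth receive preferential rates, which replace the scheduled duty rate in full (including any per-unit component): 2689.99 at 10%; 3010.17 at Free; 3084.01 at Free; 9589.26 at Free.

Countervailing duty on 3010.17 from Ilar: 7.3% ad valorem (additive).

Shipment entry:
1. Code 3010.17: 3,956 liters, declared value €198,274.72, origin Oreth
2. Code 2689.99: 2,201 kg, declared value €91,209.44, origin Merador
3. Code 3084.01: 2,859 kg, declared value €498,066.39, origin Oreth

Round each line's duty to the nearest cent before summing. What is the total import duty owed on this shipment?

Line 1 (3010.17, Oreth, 3,956 liters, €198,274.72):
Base rate for 3010.17 is €7.89/liter.
Origin Oreth qualifies under the Junovia–Oreth agreement and 3010.17 is covered: preferential rate Free applies instead.
The additional-duty order on 3010.17 targets Ilar, not Oreth; it does not apply.
Duty = €198,274.72 × 0% = €0.00.
Line 2 (2689.99, Merador, 2,201 kg, €91,209.44):
Base rate for 2689.99 is 13.5% + €0.68/kg.
2689.99 has an FTA preferential rate, but origin Merador is not Oreth; base rate stands.
Duty = €91,209.44 × 13.5% + 2,201 × €0.68 = €13,809.95.
Line 3 (3084.01, Oreth, 2,859 kg, €498,066.39):
Base rate for 3084.01 is 0.5%.
Origin Oreth qualifies under the Junovia–Oreth agreement and 3084.01 is covered: preferential rate Free applies instead.
Duty = €498,066.39 × 0% = €0.00.
Total = €0.00 + €13,809.95 + €0.00 = €13,809.95.

€13,809.95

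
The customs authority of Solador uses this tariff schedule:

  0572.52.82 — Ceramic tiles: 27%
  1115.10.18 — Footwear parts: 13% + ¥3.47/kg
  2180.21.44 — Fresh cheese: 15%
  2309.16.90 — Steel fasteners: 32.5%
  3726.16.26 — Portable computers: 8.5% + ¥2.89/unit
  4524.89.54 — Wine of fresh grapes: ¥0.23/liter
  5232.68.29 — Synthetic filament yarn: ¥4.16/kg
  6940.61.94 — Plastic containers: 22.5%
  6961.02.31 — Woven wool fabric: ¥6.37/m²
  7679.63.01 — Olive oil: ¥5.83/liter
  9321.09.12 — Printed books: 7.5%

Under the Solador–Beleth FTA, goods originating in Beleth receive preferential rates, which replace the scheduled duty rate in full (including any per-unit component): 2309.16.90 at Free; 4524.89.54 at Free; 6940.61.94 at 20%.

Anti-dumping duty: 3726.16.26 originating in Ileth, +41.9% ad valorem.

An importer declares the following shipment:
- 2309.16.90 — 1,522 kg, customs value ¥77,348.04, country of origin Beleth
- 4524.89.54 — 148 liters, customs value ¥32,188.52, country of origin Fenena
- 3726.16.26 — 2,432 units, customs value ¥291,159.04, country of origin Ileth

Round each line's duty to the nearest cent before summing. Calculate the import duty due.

Line 1 (2309.16.90, Beleth, 1,522 kg, ¥77,348.04):
Base rate for 2309.16.90 is 32.5%.
Origin Beleth qualifies under the Solador–Beleth agreement and 2309.16.90 is covered: preferential rate Free applies instead.
Duty = ¥77,348.04 × 0% = ¥0.00.
Line 2 (4524.89.54, Fenena, 148 liters, ¥32,188.52):
Base rate for 4524.89.54 is ¥0.23/liter.
4524.89.54 has an FTA preferential rate, but origin Fenena is not Beleth; base rate stands.
Duty = 148 × ¥0.23 = ¥34.04.
Line 3 (3726.16.26, Ileth, 2,432 units, ¥291,159.04):
Base rate for 3726.16.26 is 8.5% + ¥2.89/unit.
Additional duty on 3726.16.26 from Ileth: +41.9%. Applied ad valorem rate: 8.5% + 41.9% = 50.4%.
Duty = ¥291,159.04 × 50.4% + 2,432 × ¥2.89 = ¥153,772.64.
Total = ¥0.00 + ¥34.04 + ¥153,772.64 = ¥153,806.68.

¥153,806.68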